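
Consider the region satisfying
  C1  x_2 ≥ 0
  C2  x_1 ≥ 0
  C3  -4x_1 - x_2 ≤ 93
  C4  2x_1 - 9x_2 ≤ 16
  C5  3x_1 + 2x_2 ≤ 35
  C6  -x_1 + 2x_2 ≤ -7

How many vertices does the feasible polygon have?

4

Pairwise boundary intersections that survive every other constraint:
  (8, 0)
  (7, 0)
  (347/31, 22/31)
  (21/2, 7/4)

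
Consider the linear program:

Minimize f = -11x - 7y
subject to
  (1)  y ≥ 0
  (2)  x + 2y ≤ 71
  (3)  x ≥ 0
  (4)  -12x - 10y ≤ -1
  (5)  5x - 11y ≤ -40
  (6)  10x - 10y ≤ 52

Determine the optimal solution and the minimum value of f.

Feasible corners and f = -11x - 7y:
  (0, 71/2) → f = -497/2
  (407/15, 329/15) → f = -452
  (0, 40/11) → f = -280/11
  (81/5, 11) → f = -1276/5

x = 407/15, y = 329/15, minimum f = -452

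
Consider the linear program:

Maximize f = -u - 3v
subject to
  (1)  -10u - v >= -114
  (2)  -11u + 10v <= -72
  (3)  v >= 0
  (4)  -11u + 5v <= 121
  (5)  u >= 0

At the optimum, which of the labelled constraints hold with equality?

Extreme points and f = -u - 3v:
  (404/37, 178/37) → f = -938/37
  (57/5, 0) → f = -57/5
  (72/11, 0) → f = -72/11

The maximum is at (72/11, 0). Substituting into each constraint, equality holds for (2) and (3); the remaining constraints have slack.

(2) and (3)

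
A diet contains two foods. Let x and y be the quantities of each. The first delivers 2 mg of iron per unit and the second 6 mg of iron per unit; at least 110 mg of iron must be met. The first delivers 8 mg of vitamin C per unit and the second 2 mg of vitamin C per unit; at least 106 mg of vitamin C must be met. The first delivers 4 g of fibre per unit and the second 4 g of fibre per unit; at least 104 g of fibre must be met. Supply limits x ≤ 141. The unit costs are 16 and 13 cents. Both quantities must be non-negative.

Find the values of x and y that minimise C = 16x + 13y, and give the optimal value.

x = 9, y = 17, minimum C = 365

Vertices and C = 16x + 13y:
  (0, 53) → C = 689
  (55, 0) → C = 880
  (141, 0) → C = 2256
  (23/2, 29/2) → C = 745/2
  (9, 17) → C = 365
The feasible region is unbounded (it extends along (0, 1)), but C strictly increases along every unbounded feasible direction, so there is no improving ray and the minimum is attained at a vertex.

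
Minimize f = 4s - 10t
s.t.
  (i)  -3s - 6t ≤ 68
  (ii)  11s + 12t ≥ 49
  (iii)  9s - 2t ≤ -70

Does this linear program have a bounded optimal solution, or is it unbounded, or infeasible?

unbounded

From the feasible point (-371/65, 1211/130), moving in the direction (2, 9) keeps every constraint satisfied while f decreases without bound.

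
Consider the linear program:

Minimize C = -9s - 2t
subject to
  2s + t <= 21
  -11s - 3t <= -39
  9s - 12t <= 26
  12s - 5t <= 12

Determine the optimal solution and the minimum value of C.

Corner points and C = -9s - 2t:
  (-24/5, 153/5) → C = -18
  (117/22, 114/11) → C = -1509/22
  (33/13, 48/13) → C = -393/13

The optimum lies where 2s + t = 21 and 12s - 5t = 12.
Solving simultaneously gives s = 117/22, t = 114/11.

s = 117/22, t = 114/11, minimum C = -1509/22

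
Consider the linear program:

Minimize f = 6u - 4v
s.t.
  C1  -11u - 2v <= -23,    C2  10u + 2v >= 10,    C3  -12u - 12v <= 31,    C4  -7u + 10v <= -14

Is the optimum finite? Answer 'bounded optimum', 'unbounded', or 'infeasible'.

bounded optimum

Extreme points and f = 6u - 4v:
  (169/54, -617/108) → f = 1124/27
  (129/62, 7/124) → f = 380/31
The feasible region has finitely many vertices and no improving ray; the minimum is 380/31 at (129/62, 7/124).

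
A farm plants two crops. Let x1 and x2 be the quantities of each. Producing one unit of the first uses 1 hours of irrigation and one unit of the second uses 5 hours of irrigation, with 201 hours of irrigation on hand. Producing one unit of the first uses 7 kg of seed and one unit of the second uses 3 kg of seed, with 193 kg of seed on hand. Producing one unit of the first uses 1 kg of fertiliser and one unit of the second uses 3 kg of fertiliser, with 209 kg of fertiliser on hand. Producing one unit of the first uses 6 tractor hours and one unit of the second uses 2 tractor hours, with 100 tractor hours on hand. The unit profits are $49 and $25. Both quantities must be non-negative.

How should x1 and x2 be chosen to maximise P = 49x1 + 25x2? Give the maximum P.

The binding constraints are x1 + 5x2 = 201 and 6x1 + 2x2 = 100.
Solving simultaneously gives x1 = 7/2, x2 = 79/2.

x1 = 7/2, x2 = 79/2, maximum P = 1159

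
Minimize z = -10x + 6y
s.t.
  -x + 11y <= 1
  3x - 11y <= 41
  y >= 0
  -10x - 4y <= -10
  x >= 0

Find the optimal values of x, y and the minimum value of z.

x = 21, y = 2, minimum z = -198

Feasible corners and z = -10x + 6y:
  (21, 2) → z = -198
  (53/57, 10/57) → z = -470/57
  (41/3, 0) → z = -410/3
  (1, 0) → z = -10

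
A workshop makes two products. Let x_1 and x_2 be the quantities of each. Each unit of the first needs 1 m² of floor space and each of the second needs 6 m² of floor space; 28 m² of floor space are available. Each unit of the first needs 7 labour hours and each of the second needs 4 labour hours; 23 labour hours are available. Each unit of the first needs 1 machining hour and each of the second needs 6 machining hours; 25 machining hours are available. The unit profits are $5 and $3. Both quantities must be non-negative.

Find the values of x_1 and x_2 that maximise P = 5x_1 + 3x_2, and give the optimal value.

Extreme points and P = 5x_1 + 3x_2:
  (0, 0) → P = 0
  (0, 25/6) → P = 25/2
  (23/7, 0) → P = 115/7
  (1, 4) → P = 17

The optimum lies where 7x_1 + 4x_2 = 23 and x_1 + 6x_2 = 25.
Solving simultaneously gives x_1 = 1, x_2 = 4.

x_1 = 1, x_2 = 4, maximum P = 17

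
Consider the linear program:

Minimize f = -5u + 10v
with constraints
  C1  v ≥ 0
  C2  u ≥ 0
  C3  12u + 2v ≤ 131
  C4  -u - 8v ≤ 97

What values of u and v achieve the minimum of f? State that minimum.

Feasible corners and f = -5u + 10v:
  (0, 0) → f = 0
  (131/12, 0) → f = -655/12
  (0, 131/2) → f = 655

At the optimal vertex, v = 0 and 12u + 2v = 131.
Solving simultaneously gives u = 131/12, v = 0.

u = 131/12, v = 0, minimum f = -655/12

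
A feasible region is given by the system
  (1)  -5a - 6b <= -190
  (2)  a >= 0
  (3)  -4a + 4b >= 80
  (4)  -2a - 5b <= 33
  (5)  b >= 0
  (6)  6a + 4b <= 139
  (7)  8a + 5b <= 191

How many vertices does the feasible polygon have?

Of the 21 pairwise boundary intersections, those satisfying every inequality are:
  (0, 95/3)
  (37/8, 445/16)
  (0, 139/4)

3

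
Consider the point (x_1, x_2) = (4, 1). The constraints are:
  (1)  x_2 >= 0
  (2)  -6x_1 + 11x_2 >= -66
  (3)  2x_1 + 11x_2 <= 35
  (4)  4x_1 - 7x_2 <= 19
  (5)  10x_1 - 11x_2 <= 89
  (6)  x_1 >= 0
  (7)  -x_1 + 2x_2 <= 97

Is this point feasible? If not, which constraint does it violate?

(1): 1 ≥ 0 ✓
(2): -13 ≥ -66 ✓
(3): 19 ≤ 35 ✓
(4): 9 ≤ 19 ✓
(5): 29 ≤ 89 ✓
(6): 4 ≥ 0 ✓
(7): -2 ≤ 97 ✓

feasible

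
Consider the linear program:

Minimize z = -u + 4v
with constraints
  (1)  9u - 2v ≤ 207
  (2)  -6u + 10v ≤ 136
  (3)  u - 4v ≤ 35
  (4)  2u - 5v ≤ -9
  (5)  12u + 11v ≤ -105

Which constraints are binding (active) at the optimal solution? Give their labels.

Feasible corners and z = -u + 4v:
  (-59, -109/5) → z = -141/5
  (-1273/93, 167/31) → z = 3277/93
  (-312/41, -51/41) → z = 108/41

The minimum is at (-59, -109/5). Substituting into each constraint, equality holds for (2) and (4); the remaining constraints have slack.

(2) and (4)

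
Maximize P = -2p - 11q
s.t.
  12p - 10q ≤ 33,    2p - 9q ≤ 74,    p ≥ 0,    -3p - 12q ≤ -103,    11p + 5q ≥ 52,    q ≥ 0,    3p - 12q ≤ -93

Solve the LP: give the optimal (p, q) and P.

The feasible region is unbounded (it extends along (0, 1), (5, 6)), but P strictly decreases along every unbounded feasible direction, so there is no improving ray and the maximum is attained at a vertex.

The binding constraints are -3p - 12q = -103 and 3p - 12q = -93.
Solving simultaneously gives p = 5/3, q = 49/6.

p = 5/3, q = 49/6, maximum P = -559/6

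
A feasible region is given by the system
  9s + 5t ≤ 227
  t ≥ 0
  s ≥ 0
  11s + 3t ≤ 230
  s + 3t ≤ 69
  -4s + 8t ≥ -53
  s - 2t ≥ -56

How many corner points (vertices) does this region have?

Of the 20 pairwise boundary intersections, those satisfying every inequality are:
  (67/4, 61/4)
  (168/11, 197/11)
  (0, 0)
  (53/4, 0)
  (0, 23)
  (1999/100, 337/100)

6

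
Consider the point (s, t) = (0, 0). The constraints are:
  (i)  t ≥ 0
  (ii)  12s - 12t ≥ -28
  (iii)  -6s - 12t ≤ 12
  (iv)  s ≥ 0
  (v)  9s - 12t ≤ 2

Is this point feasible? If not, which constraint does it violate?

feasible

(i): 0 ≥ 0 ✓
(ii): 0 ≥ -28 ✓
(iii): 0 ≤ 12 ✓
(iv): 0 ≥ 0 ✓
(v): 0 ≤ 2 ✓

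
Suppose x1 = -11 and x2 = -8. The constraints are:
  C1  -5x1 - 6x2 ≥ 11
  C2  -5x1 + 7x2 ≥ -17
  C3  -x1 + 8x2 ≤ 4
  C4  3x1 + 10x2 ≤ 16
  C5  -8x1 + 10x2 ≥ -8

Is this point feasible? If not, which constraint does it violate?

feasible

C1: 103 ≥ 11 ✓
C2: -1 ≥ -17 ✓
C3: -53 ≤ 4 ✓
C4: -113 ≤ 16 ✓
C5: 8 ≥ -8 ✓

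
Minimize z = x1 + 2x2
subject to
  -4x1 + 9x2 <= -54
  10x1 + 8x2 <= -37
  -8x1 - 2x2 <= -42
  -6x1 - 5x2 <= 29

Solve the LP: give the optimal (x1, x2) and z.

x1 = 47/2, x2 = -34, minimum z = -89/2

Vertices and z = x1 + 2x2:
  (205/22, -179/11) → z = -511/22
  (47/2, -34) → z = -89/2
  (67/7, -121/7) → z = -25

The binding constraints are 10x1 + 8x2 = -37 and -6x1 - 5x2 = 29.
Solving simultaneously gives x1 = 47/2, x2 = -34.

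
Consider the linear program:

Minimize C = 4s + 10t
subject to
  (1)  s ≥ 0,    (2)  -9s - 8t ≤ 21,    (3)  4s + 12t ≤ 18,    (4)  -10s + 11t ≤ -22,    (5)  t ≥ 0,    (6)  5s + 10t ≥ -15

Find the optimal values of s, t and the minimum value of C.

s = 11/5, t = 0, minimum C = 44/5

Corner points and C = 4s + 10t:
  (231/82, 23/41) → C = 692/41
  (9/2, 0) → C = 18
  (11/5, 0) → C = 44/5

The optimum lies where -10s + 11t = -22 and t = 0.
Solving simultaneously gives s = 11/5, t = 0.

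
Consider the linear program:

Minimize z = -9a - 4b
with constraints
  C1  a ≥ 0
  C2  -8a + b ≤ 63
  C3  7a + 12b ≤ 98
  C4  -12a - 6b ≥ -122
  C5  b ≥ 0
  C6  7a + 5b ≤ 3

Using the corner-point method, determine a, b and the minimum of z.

Corner points and z = -9a - 4b:
  (0, 0) → z = 0
  (0, 3/5) → z = -12/5
  (3/7, 0) → z = -27/7

a = 3/7, b = 0, minimum z = -27/7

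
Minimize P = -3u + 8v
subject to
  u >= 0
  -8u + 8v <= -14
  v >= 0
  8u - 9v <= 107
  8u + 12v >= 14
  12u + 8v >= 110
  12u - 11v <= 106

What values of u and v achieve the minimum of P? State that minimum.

u = 343/38, v = 4/19, minimum P = -965/38

Extreme points and P = -3u + 8v:
  (31/5, 89/20) → P = 17
  (347/4, 85) → P = 1679/4
  (343/38, 4/19) → P = -965/38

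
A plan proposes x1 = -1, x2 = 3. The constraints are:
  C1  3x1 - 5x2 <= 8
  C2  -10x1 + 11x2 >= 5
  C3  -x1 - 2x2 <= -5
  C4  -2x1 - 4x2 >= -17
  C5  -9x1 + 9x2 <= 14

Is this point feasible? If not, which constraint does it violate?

not feasible — violates C5

Constraint C5: -9x1 + 9x2 = 36, which is not ≤ 14. All other constraints are satisfied.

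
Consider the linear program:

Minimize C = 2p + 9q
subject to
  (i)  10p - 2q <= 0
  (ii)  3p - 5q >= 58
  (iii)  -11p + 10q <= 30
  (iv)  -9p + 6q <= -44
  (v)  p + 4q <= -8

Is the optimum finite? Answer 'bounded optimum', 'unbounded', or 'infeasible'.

From the feasible point (-29/11, -145/11), moving in the direction (-6, -9) keeps every constraint satisfied while C decreases without bound.

unbounded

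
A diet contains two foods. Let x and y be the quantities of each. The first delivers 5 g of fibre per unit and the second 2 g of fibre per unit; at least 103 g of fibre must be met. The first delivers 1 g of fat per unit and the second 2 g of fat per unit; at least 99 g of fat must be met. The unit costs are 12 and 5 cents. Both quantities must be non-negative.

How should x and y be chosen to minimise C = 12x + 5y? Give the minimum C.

The feasible region is unbounded (it extends along (0, 1), (1, 0)), but C strictly increases along every unbounded feasible direction, so there is no improving ray and the minimum is attained at a vertex.

x = 1, y = 49, minimum C = 257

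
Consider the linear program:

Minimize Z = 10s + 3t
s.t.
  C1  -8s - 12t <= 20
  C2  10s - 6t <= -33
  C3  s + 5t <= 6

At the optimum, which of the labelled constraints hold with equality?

Feasible corners and Z = 10s + 3t:
  (-43/14, 8/21) → Z = -207/7
  (-43/7, 17/7) → Z = -379/7
  (-129/56, 93/56) → Z = -1011/56

The minimum is at (-43/7, 17/7). Substituting into each constraint, equality holds for C1 and C3; the remaining constraints have slack.

C1 and C3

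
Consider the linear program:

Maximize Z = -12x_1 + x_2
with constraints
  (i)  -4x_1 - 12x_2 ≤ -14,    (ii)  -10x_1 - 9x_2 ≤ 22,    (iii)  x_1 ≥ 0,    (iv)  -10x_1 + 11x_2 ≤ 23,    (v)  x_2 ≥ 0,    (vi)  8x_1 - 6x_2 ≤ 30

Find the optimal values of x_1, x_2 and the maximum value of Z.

Feasible corners and Z = -12x_1 + x_2:
  (0, 7/6) → Z = 7/6
  (7/2, 0) → Z = -42
  (0, 23/11) → Z = 23/11
  (117/7, 121/7) → Z = -1283/7
  (15/4, 0) → Z = -45

The optimum lies where x_1 = 0 and -10x_1 + 11x_2 = 23.
Solving simultaneously gives x_1 = 0, x_2 = 23/11.

x_1 = 0, x_2 = 23/11, maximum Z = 23/11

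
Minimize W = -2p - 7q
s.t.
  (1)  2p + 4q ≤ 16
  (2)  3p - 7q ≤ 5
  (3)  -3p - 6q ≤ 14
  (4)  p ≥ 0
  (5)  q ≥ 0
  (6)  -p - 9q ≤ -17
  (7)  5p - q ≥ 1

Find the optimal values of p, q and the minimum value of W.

Extreme points and W = -2p - 7q:
  (66/13, 19/13) → W = -265/13
  (10/11, 39/11) → W = -293/11
  (82/17, 23/17) → W = -325/17
  (13/23, 42/23) → W = -320/23

At the optimal vertex, 2p + 4q = 16 and 5p - q = 1.
Solving simultaneously gives p = 10/11, q = 39/11.

p = 10/11, q = 39/11, minimum W = -293/11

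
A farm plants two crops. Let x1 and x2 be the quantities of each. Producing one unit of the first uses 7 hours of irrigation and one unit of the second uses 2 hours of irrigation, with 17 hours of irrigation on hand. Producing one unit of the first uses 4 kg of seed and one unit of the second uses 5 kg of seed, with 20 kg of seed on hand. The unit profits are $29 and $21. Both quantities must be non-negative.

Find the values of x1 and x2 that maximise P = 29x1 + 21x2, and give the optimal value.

x1 = 5/3, x2 = 8/3, maximum P = 313/3

Feasible corners and P = 29x1 + 21x2:
  (0, 0) → P = 0
  (0, 4) → P = 84
  (17/7, 0) → P = 493/7
  (5/3, 8/3) → P = 313/3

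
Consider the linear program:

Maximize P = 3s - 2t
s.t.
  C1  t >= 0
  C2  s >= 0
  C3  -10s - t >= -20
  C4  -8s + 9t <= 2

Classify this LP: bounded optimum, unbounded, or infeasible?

bounded optimum

Extreme points and P = 3s - 2t:
  (0, 0) → P = 0
  (2, 0) → P = 6
  (0, 2/9) → P = -4/9
  (89/49, 90/49) → P = 87/49
The feasible region has finitely many vertices and no improving ray; the maximum is 6 at (2, 0).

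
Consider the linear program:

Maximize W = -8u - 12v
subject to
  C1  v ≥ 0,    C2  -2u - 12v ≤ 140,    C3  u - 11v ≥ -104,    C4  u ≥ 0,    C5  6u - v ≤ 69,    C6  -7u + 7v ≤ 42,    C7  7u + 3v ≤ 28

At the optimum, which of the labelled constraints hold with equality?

C1 and C4

Extreme points and W = -8u - 12v:
  (0, 0) → W = 0
  (4, 0) → W = -32
  (0, 6) → W = -72
  (1, 7) → W = -92

The maximum is at (0, 0). Substituting into each constraint, equality holds for C1 and C4; the remaining constraints have slack.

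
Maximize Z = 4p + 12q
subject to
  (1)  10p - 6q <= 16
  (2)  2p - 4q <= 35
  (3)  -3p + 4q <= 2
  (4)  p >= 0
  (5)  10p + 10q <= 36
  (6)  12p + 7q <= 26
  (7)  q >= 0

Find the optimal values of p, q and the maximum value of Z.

Extreme points and Z = 4p + 12q:
  (134/71, 34/71) → Z = 944/71
  (8/5, 0) → Z = 32/5
  (0, 1/2) → Z = 6
  (30/23, 34/23) → Z = 528/23
  (0, 0) → Z = 0

The optimum lies where -3p + 4q = 2 and 12p + 7q = 26.
Solving simultaneously gives p = 30/23, q = 34/23.

p = 30/23, q = 34/23, maximum Z = 528/23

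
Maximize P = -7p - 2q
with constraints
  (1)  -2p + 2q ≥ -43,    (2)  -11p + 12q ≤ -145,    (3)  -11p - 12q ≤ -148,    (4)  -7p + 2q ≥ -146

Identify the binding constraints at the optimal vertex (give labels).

(2) and (3)

Vertices and P = -7p - 2q:
  (406/23, -177/46) → P = -2665/23
  (103/5, -9/10) → P = -712/5
  (293/22, 1/8) → P = -4113/44
  (731/31, 591/62) → P = -5708/31

The maximum is at (293/22, 1/8). Substituting into each constraint, equality holds for (2) and (3); the remaining constraints have slack.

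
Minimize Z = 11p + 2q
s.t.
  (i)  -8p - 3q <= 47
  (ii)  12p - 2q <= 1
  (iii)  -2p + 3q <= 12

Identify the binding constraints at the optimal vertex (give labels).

Corner points and Z = 11p + 2q:
  (-7/4, -11) → Z = -165/4
  (-59/10, 1/15) → Z = -1943/30
  (27/32, 73/16) → Z = 589/32

The minimum is at (-59/10, 1/15). Substituting into each constraint, equality holds for (i) and (iii); the remaining constraints have slack.

(i) and (iii)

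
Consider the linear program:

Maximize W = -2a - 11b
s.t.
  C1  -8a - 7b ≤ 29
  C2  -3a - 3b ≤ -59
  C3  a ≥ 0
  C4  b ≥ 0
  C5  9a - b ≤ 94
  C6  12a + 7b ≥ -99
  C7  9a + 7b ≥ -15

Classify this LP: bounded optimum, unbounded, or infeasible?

bounded optimum

Corner points and W = -2a - 11b:
  (0, 59/3) → W = -649/3
  (341/30, 83/10) → W = -3421/30
The feasible region has finitely many vertices and no improving ray; the maximum is -3421/30 at (341/30, 83/10).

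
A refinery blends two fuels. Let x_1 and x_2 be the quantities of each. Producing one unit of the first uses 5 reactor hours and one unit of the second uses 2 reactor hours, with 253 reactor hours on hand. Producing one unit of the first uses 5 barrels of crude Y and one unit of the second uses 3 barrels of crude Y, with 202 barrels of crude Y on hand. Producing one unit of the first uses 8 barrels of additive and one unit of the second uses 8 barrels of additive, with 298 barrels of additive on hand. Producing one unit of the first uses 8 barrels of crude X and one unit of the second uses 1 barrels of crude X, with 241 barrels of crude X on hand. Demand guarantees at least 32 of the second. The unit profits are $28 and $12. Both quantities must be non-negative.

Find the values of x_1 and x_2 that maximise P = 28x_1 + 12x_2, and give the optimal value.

x_1 = 21/4, x_2 = 32, maximum P = 531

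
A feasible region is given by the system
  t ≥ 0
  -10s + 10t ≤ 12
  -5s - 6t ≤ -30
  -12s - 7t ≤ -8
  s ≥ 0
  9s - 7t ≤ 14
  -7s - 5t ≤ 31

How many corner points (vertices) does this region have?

Of the 21 pairwise boundary intersections, those satisfying every inequality are:
  (114/55, 36/11)
  (56/5, 62/5)
  (294/89, 200/89)

3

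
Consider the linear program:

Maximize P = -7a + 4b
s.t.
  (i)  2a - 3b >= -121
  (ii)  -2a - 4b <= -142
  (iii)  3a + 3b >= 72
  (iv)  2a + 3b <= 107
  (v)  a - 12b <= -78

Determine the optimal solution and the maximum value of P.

Extreme points and P = -7a + 4b:
  (-29/7, 263/7) → P = 1255/7
  (-7/2, 38) → P = 353/2
  (1, 35) → P = 133

The binding constraints are 2a - 3b = -121 and -2a - 4b = -142.
Solving simultaneously gives a = -29/7, b = 263/7.

a = -29/7, b = 263/7, maximum P = 1255/7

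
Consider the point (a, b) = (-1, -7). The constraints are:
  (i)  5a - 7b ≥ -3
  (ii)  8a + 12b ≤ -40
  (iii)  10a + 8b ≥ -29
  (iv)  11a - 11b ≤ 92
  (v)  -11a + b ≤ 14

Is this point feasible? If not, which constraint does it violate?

Constraint (iii): 10a + 8b = -66, which is not ≥ -29. All other constraints are satisfied.

not feasible — violates (iii)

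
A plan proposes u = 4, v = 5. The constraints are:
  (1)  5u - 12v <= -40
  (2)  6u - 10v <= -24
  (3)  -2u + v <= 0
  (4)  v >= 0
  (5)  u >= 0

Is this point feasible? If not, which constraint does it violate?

(1): -40 ≤ -40 ✓
(2): -26 ≤ -24 ✓
(3): -3 ≤ 0 ✓
(4): 5 ≥ 0 ✓
(5): 4 ≥ 0 ✓

feasible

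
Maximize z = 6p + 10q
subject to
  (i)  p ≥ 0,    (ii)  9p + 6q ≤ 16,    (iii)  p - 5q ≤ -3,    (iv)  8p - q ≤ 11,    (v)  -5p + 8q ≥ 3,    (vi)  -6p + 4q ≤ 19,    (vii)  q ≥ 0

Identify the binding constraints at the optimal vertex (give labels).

(i) and (ii)

Corner points and z = 6p + 10q:
  (0, 8/3) → z = 80/3
  (0, 3/5) → z = 6
  (55/51, 107/102) → z = 865/51
  (9/17, 12/17) → z = 174/17

The maximum is at (0, 8/3). Substituting into each constraint, equality holds for (i) and (ii); the remaining constraints have slack.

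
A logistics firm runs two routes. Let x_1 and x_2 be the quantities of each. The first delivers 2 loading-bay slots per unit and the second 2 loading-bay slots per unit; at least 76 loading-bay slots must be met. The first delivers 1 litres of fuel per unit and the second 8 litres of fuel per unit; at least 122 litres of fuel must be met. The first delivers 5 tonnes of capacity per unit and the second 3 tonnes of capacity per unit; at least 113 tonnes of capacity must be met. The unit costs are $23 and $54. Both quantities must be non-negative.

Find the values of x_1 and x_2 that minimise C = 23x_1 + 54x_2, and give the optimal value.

Extreme points and C = 23x_1 + 54x_2:
  (0, 38) → C = 2052
  (122, 0) → C = 2806
  (26, 12) → C = 1246
The feasible region is unbounded (it extends along (0, 1), (1, 0)), but C strictly increases along every unbounded feasible direction, so there is no improving ray and the minimum is attained at a vertex.

The binding constraints are 2x_1 + 2x_2 = 76 and x_1 + 8x_2 = 122.
Solving simultaneously gives x_1 = 26, x_2 = 12.

x_1 = 26, x_2 = 12, minimum C = 1246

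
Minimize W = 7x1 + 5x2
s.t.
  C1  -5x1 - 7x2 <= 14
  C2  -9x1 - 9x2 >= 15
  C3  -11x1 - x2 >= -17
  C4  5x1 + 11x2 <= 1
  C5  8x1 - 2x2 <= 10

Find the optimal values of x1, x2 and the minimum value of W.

x1 = -161/20, x2 = 15/4, minimum W = -188/5

Feasible corners and W = 7x1 + 5x2:
  (-161/20, 15/4) → W = -188/5
  (7/11, -27/11) → W = -86/11
  (-29/9, 14/9) → W = -133/9
  (2/3, -7/3) → W = -7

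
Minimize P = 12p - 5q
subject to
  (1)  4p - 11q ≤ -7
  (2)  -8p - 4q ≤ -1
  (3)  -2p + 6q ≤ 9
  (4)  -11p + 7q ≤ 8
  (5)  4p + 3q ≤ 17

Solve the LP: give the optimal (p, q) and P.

p = -1/4, q = 3/4, minimum P = -27/4

Extreme points and P = 12p - 5q:
  (-17/104, 15/26) → P = -63/13
  (83/28, 12/7) → P = 27
  (-1/4, 3/4) → P = -27/4
  (15/52, 83/52) → P = -235/52
  (5/2, 7/3) → P = 55/3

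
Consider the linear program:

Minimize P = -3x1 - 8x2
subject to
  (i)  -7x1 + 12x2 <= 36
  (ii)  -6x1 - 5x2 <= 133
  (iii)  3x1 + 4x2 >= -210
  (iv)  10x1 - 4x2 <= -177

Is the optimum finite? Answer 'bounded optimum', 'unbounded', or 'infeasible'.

The boundaries -7x1 + 12x2 = 36 and -6x1 - 5x2 = 133 meet at (-1776/107, -715/107), but that point violates 10x1 - 4x2 ≤ -177. Every candidate vertex is excluded by some other constraint, so the feasible region is empty.

infeasible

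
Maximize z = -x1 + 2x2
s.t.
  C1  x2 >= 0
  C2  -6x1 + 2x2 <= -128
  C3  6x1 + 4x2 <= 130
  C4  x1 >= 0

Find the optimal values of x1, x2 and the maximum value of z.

The binding constraints are -6x1 + 2x2 = -128 and 6x1 + 4x2 = 130.
Solving simultaneously gives x1 = 193/9, x2 = 1/3.

x1 = 193/9, x2 = 1/3, maximum z = -187/9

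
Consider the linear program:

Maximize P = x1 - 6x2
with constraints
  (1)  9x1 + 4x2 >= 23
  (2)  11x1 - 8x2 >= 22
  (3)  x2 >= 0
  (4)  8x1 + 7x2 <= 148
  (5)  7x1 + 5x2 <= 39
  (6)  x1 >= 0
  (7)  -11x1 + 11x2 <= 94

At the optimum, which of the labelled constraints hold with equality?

(3) and (5)

Extreme points and P = x1 - 6x2:
  (68/29, 55/116) → P = -1/2
  (23/9, 0) → P = 23/9
  (422/111, 275/111) → P = -1228/111
  (39/7, 0) → P = 39/7

The maximum is at (39/7, 0). Substituting into each constraint, equality holds for (3) and (5); the remaining constraints have slack.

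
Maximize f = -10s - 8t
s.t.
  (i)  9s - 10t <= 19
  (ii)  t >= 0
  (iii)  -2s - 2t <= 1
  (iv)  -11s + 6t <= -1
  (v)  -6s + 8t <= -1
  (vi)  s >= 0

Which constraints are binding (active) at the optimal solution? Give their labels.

(ii) and (v)

Corner points and f = -10s - 8t:
  (19/9, 0) → f = -190/9
  (71/6, 35/4) → f = -565/3
  (1/6, 0) → f = -5/3

The maximum is at (1/6, 0). Substituting into each constraint, equality holds for (ii) and (v); the remaining constraints have slack.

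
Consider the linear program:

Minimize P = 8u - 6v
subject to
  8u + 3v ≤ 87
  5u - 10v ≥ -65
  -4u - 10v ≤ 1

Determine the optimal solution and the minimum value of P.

Extreme points and P = 8u - 6v:
  (135/19, 191/19) → P = -66/19
  (873/68, -89/17) → P = 2280/17
  (-22/3, 17/6) → P = -227/3

u = -22/3, v = 17/6, minimum P = -227/3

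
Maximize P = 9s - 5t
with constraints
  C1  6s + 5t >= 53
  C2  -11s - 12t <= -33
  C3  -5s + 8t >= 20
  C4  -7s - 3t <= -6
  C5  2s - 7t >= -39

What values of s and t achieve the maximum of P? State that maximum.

Corner points and P = 9s - 5t:
  (324/73, 385/73) → P = 991/73
  (44/13, 85/13) → P = -29/13
  (172/19, 155/19) → P = 773/19

The optimum lies where -5s + 8t = 20 and 2s - 7t = -39.
Solving simultaneously gives s = 172/19, t = 155/19.

s = 172/19, t = 155/19, maximum P = 773/19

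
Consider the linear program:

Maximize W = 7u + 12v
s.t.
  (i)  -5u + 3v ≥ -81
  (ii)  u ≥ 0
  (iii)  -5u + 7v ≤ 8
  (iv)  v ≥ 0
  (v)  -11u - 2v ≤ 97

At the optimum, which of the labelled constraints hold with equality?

(i) and (iii)

Corner points and W = 7u + 12v:
  (591/20, 89/4) → W = 9477/20
  (81/5, 0) → W = 567/5
  (0, 8/7) → W = 96/7
  (0, 0) → W = 0

The maximum is at (591/20, 89/4). Substituting into each constraint, equality holds for (i) and (iii); the remaining constraints have slack.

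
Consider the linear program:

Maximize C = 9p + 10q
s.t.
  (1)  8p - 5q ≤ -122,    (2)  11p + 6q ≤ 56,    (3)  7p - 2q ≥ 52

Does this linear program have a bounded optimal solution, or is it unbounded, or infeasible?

infeasible

The boundaries 8p - 5q = -122 and 11p + 6q = 56 meet at (-452/103, 1790/103), but that point violates 7p - 2q ≥ 52. Every candidate vertex is excluded by some other constraint, so the feasible region is empty.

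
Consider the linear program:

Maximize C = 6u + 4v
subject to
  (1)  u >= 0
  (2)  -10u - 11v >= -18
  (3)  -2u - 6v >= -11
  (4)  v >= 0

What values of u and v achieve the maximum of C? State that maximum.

u = 9/5, v = 0, maximum C = 54/5

Extreme points and C = 6u + 4v:
  (0, 18/11) → C = 72/11
  (0, 0) → C = 0
  (9/5, 0) → C = 54/5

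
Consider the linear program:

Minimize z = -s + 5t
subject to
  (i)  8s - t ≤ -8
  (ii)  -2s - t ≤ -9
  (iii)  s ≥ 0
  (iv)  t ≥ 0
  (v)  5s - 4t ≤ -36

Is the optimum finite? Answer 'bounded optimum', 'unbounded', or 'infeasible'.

bounded optimum

Corner points and z = -s + 5t:
  (4/27, 248/27) → z = 412/9
  (0, 9) → z = 45
The feasible region has finitely many vertices and no improving ray; the minimum is 45 at (0, 9).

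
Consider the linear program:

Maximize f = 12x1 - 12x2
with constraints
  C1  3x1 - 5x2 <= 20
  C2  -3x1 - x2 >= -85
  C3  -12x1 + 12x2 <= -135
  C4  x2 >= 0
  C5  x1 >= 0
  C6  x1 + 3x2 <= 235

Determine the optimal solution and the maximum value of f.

x1 = 445/18, x2 = 65/6, maximum f = 500/3

Extreme points and f = 12x1 - 12x2:
  (445/18, 65/6) → f = 500/3
  (145/8, 55/8) → f = 135
  (385/16, 205/16) → f = 135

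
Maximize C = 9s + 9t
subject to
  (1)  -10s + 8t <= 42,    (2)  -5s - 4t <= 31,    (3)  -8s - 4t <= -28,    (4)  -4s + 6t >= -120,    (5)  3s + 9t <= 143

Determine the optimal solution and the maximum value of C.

s = 323/9, t = 106/27, maximum C = 1075/3

Vertices and C = 9s + 9t:
  (7/13, 77/13) → C = 756/13
  (383/57, 778/57) → C = 3483/19
  (81/8, -53/4) → C = -225/8
  (323/9, 106/27) → C = 1075/3

The binding constraints are -4s + 6t = -120 and 3s + 9t = 143.
Solving simultaneously gives s = 323/9, t = 106/27.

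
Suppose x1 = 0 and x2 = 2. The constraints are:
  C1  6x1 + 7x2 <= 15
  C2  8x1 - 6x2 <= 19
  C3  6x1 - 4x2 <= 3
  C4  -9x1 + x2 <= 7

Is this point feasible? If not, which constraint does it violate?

C1: 14 ≤ 15 ✓
C2: -12 ≤ 19 ✓
C3: -8 ≤ 3 ✓
C4: 2 ≤ 7 ✓

feasible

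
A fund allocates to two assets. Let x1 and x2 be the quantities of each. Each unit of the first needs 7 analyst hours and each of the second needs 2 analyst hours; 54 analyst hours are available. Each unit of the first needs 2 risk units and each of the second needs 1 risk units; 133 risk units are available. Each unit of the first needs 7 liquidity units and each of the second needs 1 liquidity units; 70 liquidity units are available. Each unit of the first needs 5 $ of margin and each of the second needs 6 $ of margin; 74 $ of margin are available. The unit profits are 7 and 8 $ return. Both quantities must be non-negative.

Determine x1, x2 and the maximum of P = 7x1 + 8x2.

Feasible corners and P = 7x1 + 8x2:
  (0, 0) → P = 0
  (0, 37/3) → P = 296/3
  (54/7, 0) → P = 54
  (11/2, 31/4) → P = 201/2

The binding constraints are 7x1 + 2x2 = 54 and 5x1 + 6x2 = 74.
Solving simultaneously gives x1 = 11/2, x2 = 31/4.

x1 = 11/2, x2 = 31/4, maximum P = 201/2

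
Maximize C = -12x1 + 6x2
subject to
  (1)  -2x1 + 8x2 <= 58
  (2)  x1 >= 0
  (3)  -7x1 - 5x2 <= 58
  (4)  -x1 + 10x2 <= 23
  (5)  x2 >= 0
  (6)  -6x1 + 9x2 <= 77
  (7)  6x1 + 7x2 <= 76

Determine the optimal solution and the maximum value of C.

Corner points and C = -12x1 + 6x2:
  (0, 23/10) → C = 69/5
  (0, 0) → C = 0
  (599/67, 214/67) → C = -5904/67
  (38/3, 0) → C = -152

The binding constraints are x1 = 0 and -x1 + 10x2 = 23.
Solving simultaneously gives x1 = 0, x2 = 23/10.

x1 = 0, x2 = 23/10, maximum C = 69/5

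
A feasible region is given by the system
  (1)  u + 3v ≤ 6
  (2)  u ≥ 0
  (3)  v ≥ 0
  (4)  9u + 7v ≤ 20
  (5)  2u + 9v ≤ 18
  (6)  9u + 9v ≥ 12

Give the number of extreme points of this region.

5

Of the 15 pairwise boundary intersections, those satisfying every inequality are:
  (0, 2)
  (9/10, 17/10)
  (0, 4/3)
  (20/9, 0)
  (4/3, 0)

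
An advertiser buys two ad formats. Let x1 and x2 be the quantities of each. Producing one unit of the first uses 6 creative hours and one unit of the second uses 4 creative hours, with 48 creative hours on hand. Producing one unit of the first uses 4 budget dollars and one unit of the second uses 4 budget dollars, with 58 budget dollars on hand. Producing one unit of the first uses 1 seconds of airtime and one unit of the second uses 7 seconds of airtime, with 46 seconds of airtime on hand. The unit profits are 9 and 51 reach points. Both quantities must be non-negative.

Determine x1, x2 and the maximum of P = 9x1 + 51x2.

Feasible corners and P = 9x1 + 51x2:
  (0, 0) → P = 0
  (0, 46/7) → P = 2346/7
  (8, 0) → P = 72
  (4, 6) → P = 342

x1 = 4, x2 = 6, maximum P = 342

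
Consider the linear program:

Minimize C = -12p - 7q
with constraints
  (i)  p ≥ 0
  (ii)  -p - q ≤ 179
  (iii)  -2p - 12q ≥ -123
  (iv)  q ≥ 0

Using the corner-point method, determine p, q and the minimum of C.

Vertices and C = -12p - 7q:
  (0, 41/4) → C = -287/4
  (0, 0) → C = 0
  (123/2, 0) → C = -738

p = 123/2, q = 0, minimum C = -738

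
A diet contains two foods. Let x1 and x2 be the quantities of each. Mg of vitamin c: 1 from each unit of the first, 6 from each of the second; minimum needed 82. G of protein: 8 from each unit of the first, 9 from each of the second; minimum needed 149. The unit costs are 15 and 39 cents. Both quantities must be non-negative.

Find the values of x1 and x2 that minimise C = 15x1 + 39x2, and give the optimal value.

Feasible corners and C = 15x1 + 39x2:
  (0, 149/9) → C = 1937/3
  (82, 0) → C = 1230
  (4, 13) → C = 567
The feasible region is unbounded (it extends along (0, 1), (1, 0)), but C strictly increases along every unbounded feasible direction, so there is no improving ray and the minimum is attained at a vertex.

At the optimal vertex, x1 + 6x2 = 82 and 8x1 + 9x2 = 149.
Solving simultaneously gives x1 = 4, x2 = 13.

x1 = 4, x2 = 13, minimum C = 567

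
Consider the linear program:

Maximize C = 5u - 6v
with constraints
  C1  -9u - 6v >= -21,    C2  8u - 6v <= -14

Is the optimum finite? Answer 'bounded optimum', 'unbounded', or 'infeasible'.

unbounded

From the feasible point (7/17, 49/17), moving in the direction (-6, -8) keeps every constraint satisfied while C increases without bound.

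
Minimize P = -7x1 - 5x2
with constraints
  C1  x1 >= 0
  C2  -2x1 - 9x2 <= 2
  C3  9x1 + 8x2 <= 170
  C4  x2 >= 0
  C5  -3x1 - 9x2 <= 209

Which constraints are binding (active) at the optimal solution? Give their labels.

Feasible corners and P = -7x1 - 5x2:
  (0, 85/4) → P = -425/4
  (0, 0) → P = 0
  (170/9, 0) → P = -1190/9

The minimum is at (170/9, 0). Substituting into each constraint, equality holds for C3 and C4; the remaining constraints have slack.

C3 and C4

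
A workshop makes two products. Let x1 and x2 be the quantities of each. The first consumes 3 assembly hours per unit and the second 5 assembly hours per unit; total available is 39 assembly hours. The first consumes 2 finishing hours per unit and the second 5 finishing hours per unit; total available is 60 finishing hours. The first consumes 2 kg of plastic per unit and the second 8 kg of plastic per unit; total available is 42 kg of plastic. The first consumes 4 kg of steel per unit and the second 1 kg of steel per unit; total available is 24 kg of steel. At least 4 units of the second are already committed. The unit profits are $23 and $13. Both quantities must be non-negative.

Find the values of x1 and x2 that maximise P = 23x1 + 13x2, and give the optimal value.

Feasible corners and P = 23x1 + 13x2:
  (0, 21/4) → P = 273/4
  (0, 4) → P = 52
  (5, 4) → P = 167

The optimum lies where 2x1 + 8x2 = 42 and 4x1 + x2 = 24.
Solving simultaneously gives x1 = 5, x2 = 4.

x1 = 5, x2 = 4, maximum P = 167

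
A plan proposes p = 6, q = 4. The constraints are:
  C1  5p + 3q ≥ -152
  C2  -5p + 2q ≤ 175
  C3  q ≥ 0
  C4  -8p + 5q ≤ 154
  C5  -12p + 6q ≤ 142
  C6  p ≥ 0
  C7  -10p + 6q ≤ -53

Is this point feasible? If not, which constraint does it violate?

Constraint C7: -10p + 6q = -36, which is not ≤ -53. All other constraints are satisfied.

not feasible — violates C7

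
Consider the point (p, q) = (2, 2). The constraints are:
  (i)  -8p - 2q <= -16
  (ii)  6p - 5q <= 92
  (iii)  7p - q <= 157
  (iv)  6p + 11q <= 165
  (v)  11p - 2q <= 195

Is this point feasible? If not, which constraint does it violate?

feasible

(i): -20 ≤ -16 ✓
(ii): 2 ≤ 92 ✓
(iii): 12 ≤ 157 ✓
(iv): 34 ≤ 165 ✓
(v): 18 ≤ 195 ✓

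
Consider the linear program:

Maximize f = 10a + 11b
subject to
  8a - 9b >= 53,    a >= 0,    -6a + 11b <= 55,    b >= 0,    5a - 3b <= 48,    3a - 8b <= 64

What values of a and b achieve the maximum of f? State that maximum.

Corner points and f = 10a + 11b:
  (53/8, 0) → f = 265/4
  (13, 17/3) → f = 577/3
  (48/5, 0) → f = 96

The optimum lies where 8a - 9b = 53 and 5a - 3b = 48.
Solving simultaneously gives a = 13, b = 17/3.

a = 13, b = 17/3, maximum f = 577/3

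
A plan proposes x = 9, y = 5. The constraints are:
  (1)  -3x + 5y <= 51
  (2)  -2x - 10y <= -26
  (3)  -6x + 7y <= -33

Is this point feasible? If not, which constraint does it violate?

not feasible — violates (3)

Constraint (3): -6x + 7y = -19, which is not ≤ -33. All other constraints are satisfied.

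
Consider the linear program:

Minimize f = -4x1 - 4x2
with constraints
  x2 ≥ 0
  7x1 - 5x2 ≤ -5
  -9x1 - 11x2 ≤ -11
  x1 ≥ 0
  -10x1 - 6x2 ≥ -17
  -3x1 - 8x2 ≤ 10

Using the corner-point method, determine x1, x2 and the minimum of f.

x1 = 0, x2 = 17/6, minimum f = -34/3

Feasible corners and f = -4x1 - 4x2:
  (0, 1) → f = -4
  (55/92, 169/92) → f = -224/23
  (0, 17/6) → f = -34/3

At the optimal vertex, x1 = 0 and -10x1 - 6x2 = -17.
Solving simultaneously gives x1 = 0, x2 = 17/6.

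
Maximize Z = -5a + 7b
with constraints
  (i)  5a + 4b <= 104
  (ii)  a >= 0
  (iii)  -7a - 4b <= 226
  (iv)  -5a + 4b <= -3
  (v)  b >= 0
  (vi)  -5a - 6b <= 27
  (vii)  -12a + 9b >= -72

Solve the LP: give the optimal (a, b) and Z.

a = 107/10, b = 101/8, maximum Z = 279/8

The optimum lies where 5a + 4b = 104 and -5a + 4b = -3.
Solving simultaneously gives a = 107/10, b = 101/8.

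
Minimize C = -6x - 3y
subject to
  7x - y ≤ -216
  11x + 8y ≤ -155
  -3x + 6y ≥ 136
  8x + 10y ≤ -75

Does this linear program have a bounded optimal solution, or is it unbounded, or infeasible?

Vertices and C = -6x - 3y:
  (-1160/39, 304/39) → C = 2016/13
  (-745/26, 401/26) → C = 3267/26
The feasible region has finitely many vertices and no improving ray; the minimum is 3267/26 at (-745/26, 401/26).

bounded optimum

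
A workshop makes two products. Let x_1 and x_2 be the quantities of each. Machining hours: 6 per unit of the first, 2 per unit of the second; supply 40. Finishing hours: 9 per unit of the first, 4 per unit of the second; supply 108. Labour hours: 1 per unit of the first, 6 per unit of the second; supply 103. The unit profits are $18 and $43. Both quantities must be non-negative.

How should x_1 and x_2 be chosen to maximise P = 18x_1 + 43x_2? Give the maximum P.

Vertices and P = 18x_1 + 43x_2:
  (0, 0) → P = 0
  (0, 103/6) → P = 4429/6
  (20/3, 0) → P = 120
  (1, 17) → P = 749

The binding constraints are 6x_1 + 2x_2 = 40 and x_1 + 6x_2 = 103.
Solving simultaneously gives x_1 = 1, x_2 = 17.

x_1 = 1, x_2 = 17, maximum P = 749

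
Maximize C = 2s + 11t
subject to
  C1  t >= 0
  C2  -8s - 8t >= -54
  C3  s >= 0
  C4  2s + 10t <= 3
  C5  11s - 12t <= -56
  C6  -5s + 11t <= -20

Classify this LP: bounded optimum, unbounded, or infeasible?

The boundaries 11s - 12t = -56 and -5s + 11t = -20 meet at (-856/61, -500/61), but that point violates t ≥ 0. Every candidate vertex is excluded by some other constraint, so the feasible region is empty.

infeasible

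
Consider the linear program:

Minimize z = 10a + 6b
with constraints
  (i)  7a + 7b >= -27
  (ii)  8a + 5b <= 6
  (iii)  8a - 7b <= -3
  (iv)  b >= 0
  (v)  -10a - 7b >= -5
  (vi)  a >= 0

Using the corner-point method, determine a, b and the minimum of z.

Corner points and z = 10a + 6b:
  (1/9, 5/9) → z = 40/9
  (0, 3/7) → z = 18/7
  (0, 5/7) → z = 30/7

The optimum lies where 8a - 7b = -3 and a = 0.
Solving simultaneously gives a = 0, b = 3/7.

a = 0, b = 3/7, minimum z = 18/7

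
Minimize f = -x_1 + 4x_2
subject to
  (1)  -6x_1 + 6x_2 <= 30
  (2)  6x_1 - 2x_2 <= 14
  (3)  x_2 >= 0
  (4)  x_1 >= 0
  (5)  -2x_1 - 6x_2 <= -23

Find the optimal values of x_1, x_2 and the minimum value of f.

x_1 = 13/4, x_2 = 11/4, minimum f = 31/4

Vertices and f = -x_1 + 4x_2:
  (6, 11) → f = 38
  (0, 5) → f = 20
  (13/4, 11/4) → f = 31/4
  (0, 23/6) → f = 46/3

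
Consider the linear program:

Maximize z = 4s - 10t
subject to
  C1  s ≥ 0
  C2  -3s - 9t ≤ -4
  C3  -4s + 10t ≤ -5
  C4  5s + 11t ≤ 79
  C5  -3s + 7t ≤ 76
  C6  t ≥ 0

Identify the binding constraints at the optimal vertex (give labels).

Extreme points and z = 4s - 10t:
  (85/66, 1/66) → z = 5
  (4/3, 0) → z = 16/3
  (845/94, 291/94) → z = 5
  (79/5, 0) → z = 316/5

The maximum is at (79/5, 0). Substituting into each constraint, equality holds for C4 and C6; the remaining constraints have slack.

C4 and C6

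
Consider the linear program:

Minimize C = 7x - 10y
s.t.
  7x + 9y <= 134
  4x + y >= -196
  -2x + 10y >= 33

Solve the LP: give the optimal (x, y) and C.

Feasible corners and C = 7x - 10y:
  (-1898/29, 1908/29) → C = -32366/29
  (1043/88, 499/88) → C = 2311/88
  (-1993/42, -130/21) → C = -11351/42

The binding constraints are 7x + 9y = 134 and 4x + y = -196.
Solving simultaneously gives x = -1898/29, y = 1908/29.

x = -1898/29, y = 1908/29, minimum C = -32366/29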